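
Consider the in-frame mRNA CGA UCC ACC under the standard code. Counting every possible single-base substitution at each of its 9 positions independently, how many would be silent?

Codon 1 (CGA, Arg): 4 synonymous substitutions.
Codon 2 (UCC, Ser): 3 synonymous substitutions.
Codon 3 (ACC, Thr): 3 synonymous substitutions.
Total: 4 + 3 + 3 = 10.

10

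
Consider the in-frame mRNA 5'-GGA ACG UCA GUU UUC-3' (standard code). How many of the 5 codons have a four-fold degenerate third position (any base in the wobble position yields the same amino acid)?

4

Codon 1 GGA (Gly): third position 4-fold.
Codon 2 ACG (Thr): third position 4-fold.
Codon 3 UCA (Ser): third position 4-fold.
Codon 4 GUU (Val): third position 4-fold.
Codon 5 UUC (Phe): third position 2-fold.
Four-fold degenerate third positions: 4.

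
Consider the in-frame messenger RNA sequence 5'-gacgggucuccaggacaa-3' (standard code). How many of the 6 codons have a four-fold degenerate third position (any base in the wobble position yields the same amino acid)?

4

Codon 1 GAC (Asp): third position 2-fold.
Codon 2 GGG (Gly): third position 4-fold.
Codon 3 UCU (Ser): third position 4-fold.
Codon 4 CCA (Pro): third position 4-fold.
Codon 5 GGA (Gly): third position 4-fold.
Codon 6 CAA (Gln): third position 2-fold.
Four-fold degenerate third positions: 4.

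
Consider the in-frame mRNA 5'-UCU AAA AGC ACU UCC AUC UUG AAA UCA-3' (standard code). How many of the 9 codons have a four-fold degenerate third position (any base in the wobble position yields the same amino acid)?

4

Codon 1 UCU (Ser): third position 4-fold.
Codon 2 AAA (Lys): third position 2-fold.
Codon 3 AGC (Ser): third position 2-fold.
Codon 4 ACU (Thr): third position 4-fold.
Codon 5 UCC (Ser): third position 4-fold.
Codon 6 AUC (Ile): third position 3-fold.
Codon 7 UUG (Leu): third position 2-fold.
Codon 8 AAA (Lys): third position 2-fold.
Codon 9 UCA (Ser): third position 4-fold.
Four-fold degenerate third positions: 4.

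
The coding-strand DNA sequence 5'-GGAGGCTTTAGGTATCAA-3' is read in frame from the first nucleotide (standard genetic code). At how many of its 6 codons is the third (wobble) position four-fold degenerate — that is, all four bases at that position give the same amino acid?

2

Codon 1 GGA (Gly): third position 4-fold.
Codon 2 GGC (Gly): third position 4-fold.
Codon 3 TTT (Phe): third position 2-fold.
Codon 4 AGG (Arg): third position 2-fold.
Codon 5 TAT (Tyr): third position 2-fold.
Codon 6 CAA (Gln): third position 2-fold.
Four-fold degenerate third positions: 2.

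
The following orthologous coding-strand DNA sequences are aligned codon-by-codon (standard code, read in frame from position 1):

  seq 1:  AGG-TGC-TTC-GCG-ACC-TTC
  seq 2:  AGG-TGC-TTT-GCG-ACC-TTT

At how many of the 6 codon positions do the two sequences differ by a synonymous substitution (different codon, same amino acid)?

Codon 1: AGG Arg / AGG Arg — identical.
Codon 2: TGC Cys / TGC Cys — identical.
Codon 3: TTC Phe / TTT Phe — synonymous.
Codon 4: GCG Ala / GCG Ala — identical.
Codon 5: ACC Thr / ACC Thr — identical.
Codon 6: TTC Phe / TTT Phe — synonymous.
Synonymous differences: 2.

2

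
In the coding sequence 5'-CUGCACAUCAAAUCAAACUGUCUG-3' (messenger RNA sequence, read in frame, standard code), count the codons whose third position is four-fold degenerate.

Codon 1 CUG (Leu): third position 4-fold.
Codon 2 CAC (His): third position 2-fold.
Codon 3 AUC (Ile): third position 3-fold.
Codon 4 AAA (Lys): third position 2-fold.
Codon 5 UCA (Ser): third position 4-fold.
Codon 6 AAC (Asn): third position 2-fold.
Codon 7 UGU (Cys): third position 2-fold.
Codon 8 CUG (Leu): third position 4-fold.
Four-fold degenerate third positions: 3.

3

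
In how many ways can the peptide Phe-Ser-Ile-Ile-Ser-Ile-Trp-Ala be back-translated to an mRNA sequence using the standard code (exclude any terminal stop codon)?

7776

Phe: 2 codons.
Ser: 6 codons.
Ile: 3 codons.
Ile: 3 codons.
Ser: 6 codons.
Ile: 3 codons.
Trp: 1 codon.
Ala: 4 codons.
2 × 6 × 3 × 3 × 6 × 3 × 1 × 4 = 7776.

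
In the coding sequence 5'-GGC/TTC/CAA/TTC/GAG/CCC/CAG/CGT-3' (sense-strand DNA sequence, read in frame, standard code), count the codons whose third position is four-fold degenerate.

3

Codon 1 GGC (Gly): third position 4-fold.
Codon 2 TTC (Phe): third position 2-fold.
Codon 3 CAA (Gln): third position 2-fold.
Codon 4 TTC (Phe): third position 2-fold.
Codon 5 GAG (Glu): third position 2-fold.
Codon 6 CCC (Pro): third position 4-fold.
Codon 7 CAG (Gln): third position 2-fold.
Codon 8 CGT (Arg): third position 4-fold.
Four-fold degenerate third positions: 3.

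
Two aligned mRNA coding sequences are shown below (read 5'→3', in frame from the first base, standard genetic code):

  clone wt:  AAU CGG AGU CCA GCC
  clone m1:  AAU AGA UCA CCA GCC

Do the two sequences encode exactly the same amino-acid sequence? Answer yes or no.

yes

Codon 1: AAU Asn / AAU Asn — identical.
Codon 2: CGG Arg / AGA Arg — synonymous.
Codon 3: AGU Ser / UCA Ser — synonymous.
Codon 4: CCA Pro / CCA Pro — identical.
Codon 5: GCC Ala / GCC Ala — identical.
Nonsynonymous differences: 0 → same protein.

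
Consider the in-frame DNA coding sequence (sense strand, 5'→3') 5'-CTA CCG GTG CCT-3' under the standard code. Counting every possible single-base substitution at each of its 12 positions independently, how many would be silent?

Codon 1 (CTA, Leu): 4 synonymous substitutions.
Codon 2 (CCG, Pro): 3 synonymous substitutions.
Codon 3 (GTG, Val): 3 synonymous substitutions.
Codon 4 (CCT, Pro): 3 synonymous substitutions.
Total: 4 + 3 + 3 + 3 = 13.

13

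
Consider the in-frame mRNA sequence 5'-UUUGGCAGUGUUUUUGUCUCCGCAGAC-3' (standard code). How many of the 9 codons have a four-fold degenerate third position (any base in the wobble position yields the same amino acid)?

Codon 1 UUU (Phe): third position 2-fold.
Codon 2 GGC (Gly): third position 4-fold.
Codon 3 AGU (Ser): third position 2-fold.
Codon 4 GUU (Val): third position 4-fold.
Codon 5 UUU (Phe): third position 2-fold.
Codon 6 GUC (Val): third position 4-fold.
Codon 7 UCC (Ser): third position 4-fold.
Codon 8 GCA (Ala): third position 4-fold.
Codon 9 GAC (Asp): third position 2-fold.
Four-fold degenerate third positions: 5.

5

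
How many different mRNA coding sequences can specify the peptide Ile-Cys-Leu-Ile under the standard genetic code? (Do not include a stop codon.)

Ile: 3 codons.
Cys: 2 codons.
Leu: 6 codons.
Ile: 3 codons.
3 × 2 × 6 × 3 = 108.

108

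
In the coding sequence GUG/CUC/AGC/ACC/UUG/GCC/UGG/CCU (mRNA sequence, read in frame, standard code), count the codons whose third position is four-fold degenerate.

Codon 1 GUG (Val): third position 4-fold.
Codon 2 CUC (Leu): third position 4-fold.
Codon 3 AGC (Ser): third position 2-fold.
Codon 4 ACC (Thr): third position 4-fold.
Codon 5 UUG (Leu): third position 2-fold.
Codon 6 GCC (Ala): third position 4-fold.
Codon 7 UGG (Trp): third position 1-fold.
Codon 8 CCU (Pro): third position 4-fold.
Four-fold degenerate third positions: 5.

5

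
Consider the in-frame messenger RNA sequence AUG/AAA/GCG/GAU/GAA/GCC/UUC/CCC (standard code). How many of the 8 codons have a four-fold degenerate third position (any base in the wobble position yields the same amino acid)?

Codon 1 AUG (Met): third position 1-fold.
Codon 2 AAA (Lys): third position 2-fold.
Codon 3 GCG (Ala): third position 4-fold.
Codon 4 GAU (Asp): third position 2-fold.
Codon 5 GAA (Glu): third position 2-fold.
Codon 6 GCC (Ala): third position 4-fold.
Codon 7 UUC (Phe): third position 2-fold.
Codon 8 CCC (Pro): third position 4-fold.
Four-fold degenerate third positions: 3.

3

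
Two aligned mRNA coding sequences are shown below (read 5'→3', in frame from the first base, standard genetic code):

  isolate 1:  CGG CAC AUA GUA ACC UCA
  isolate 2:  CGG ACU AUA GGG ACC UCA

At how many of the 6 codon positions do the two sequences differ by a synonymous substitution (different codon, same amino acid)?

0

Codon 1: CGG Arg / CGG Arg — identical.
Codon 2: CAC His / ACU Thr — nonsynonymous.
Codon 3: AUA Ile / AUA Ile — identical.
Codon 4: GUA Val / GGG Gly — nonsynonymous.
Codon 5: ACC Thr / ACC Thr — identical.
Codon 6: UCA Ser / UCA Ser — identical.
Synonymous differences: 0.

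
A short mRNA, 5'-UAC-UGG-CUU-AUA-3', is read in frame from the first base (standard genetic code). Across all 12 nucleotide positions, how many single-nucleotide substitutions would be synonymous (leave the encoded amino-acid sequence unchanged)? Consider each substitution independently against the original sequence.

Codon 1 (UAC, Tyr): 1 synonymous substitution.
Codon 2 (UGG, Trp): 0 synonymous substitutions.
Codon 3 (CUU, Leu): 3 synonymous substitutions.
Codon 4 (AUA, Ile): 2 synonymous substitutions.
Total: 1 + 0 + 3 + 2 = 6.

6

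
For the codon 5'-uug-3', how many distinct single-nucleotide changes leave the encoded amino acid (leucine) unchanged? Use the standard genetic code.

2

Position 1: CUG → 1 synonymous.
Position 2: none → 0 synonymous.
Position 3: UUA → 1 synonymous.
Total: 1 + 0 + 1 = 2.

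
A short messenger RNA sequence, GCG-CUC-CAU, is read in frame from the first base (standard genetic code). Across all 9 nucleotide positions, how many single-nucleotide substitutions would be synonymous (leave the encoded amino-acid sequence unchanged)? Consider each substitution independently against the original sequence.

Codon 1 (GCG, Ala): 3 synonymous substitutions.
Codon 2 (CUC, Leu): 3 synonymous substitutions.
Codon 3 (CAU, His): 1 synonymous substitution.
Total: 3 + 3 + 1 = 7.

7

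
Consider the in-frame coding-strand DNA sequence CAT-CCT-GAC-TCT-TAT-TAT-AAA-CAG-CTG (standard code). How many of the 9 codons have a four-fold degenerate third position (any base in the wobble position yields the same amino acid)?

3

Codon 1 CAT (His): third position 2-fold.
Codon 2 CCT (Pro): third position 4-fold.
Codon 3 GAC (Asp): third position 2-fold.
Codon 4 TCT (Ser): third position 4-fold.
Codon 5 TAT (Tyr): third position 2-fold.
Codon 6 TAT (Tyr): third position 2-fold.
Codon 7 AAA (Lys): third position 2-fold.
Codon 8 CAG (Gln): third position 2-fold.
Codon 9 CTG (Leu): third position 4-fold.
Four-fold degenerate third positions: 3.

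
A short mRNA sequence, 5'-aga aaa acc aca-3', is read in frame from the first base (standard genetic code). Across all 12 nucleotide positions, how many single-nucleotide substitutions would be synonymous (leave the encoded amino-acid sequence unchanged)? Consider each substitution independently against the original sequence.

9

Codon 1 (AGA, Arg): 2 synonymous substitutions.
Codon 2 (AAA, Lys): 1 synonymous substitution.
Codon 3 (ACC, Thr): 3 synonymous substitutions.
Codon 4 (ACA, Thr): 3 synonymous substitutions.
Total: 2 + 1 + 3 + 3 = 9.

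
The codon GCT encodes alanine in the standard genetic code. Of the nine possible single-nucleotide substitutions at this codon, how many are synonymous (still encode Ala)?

Position 1: none → 0 synonymous.
Position 2: none → 0 synonymous.
Position 3: GCC, GCA, GCG → 3 synonymous.
Total: 0 + 0 + 3 = 3.

3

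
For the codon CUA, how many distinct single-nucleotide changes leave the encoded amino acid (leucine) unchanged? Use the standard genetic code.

4

Position 1: UUA → 1 synonymous.
Position 2: none → 0 synonymous.
Position 3: CUU, CUC, CUG → 3 synonymous.
Total: 1 + 0 + 3 = 4.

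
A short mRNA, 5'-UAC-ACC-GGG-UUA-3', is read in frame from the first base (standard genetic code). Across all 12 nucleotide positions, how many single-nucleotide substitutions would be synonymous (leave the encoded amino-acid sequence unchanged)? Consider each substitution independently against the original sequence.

Codon 1 (UAC, Tyr): 1 synonymous substitution.
Codon 2 (ACC, Thr): 3 synonymous substitutions.
Codon 3 (GGG, Gly): 3 synonymous substitutions.
Codon 4 (UUA, Leu): 2 synonymous substitutions.
Total: 1 + 3 + 3 + 2 = 9.

9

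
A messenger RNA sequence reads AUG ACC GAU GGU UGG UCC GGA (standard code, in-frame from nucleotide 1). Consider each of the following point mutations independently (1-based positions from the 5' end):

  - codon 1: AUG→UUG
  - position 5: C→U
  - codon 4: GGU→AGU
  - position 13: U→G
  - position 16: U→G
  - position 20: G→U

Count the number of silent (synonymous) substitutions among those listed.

0

Codon 1: AUG (Met) → UUG (Leu) — missense.
Codon 2: ACC (Thr) → AUC (Ile) — missense.
Codon 4: GGU (Gly) → AGU (Ser) — missense.
Codon 5: UGG (Trp) → GGG (Gly) — missense.
Codon 6: UCC (Ser) → GCC (Ala) — missense.
Codon 7: GGA (Gly) → GUA (Val) — missense.
Synonymous: 0 of 6.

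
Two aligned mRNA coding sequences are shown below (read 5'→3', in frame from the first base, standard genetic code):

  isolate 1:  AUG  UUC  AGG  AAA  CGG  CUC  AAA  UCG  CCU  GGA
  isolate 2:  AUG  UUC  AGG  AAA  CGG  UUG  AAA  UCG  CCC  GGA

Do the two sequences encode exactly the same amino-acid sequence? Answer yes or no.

yes

Codon 1: AUG Met / AUG Met — identical.
Codon 2: UUC Phe / UUC Phe — identical.
Codon 3: AGG Arg / AGG Arg — identical.
Codon 4: AAA Lys / AAA Lys — identical.
Codon 5: CGG Arg / CGG Arg — identical.
Codon 6: CUC Leu / UUG Leu — synonymous.
Codon 7: AAA Lys / AAA Lys — identical.
Codon 8: UCG Ser / UCG Ser — identical.
Codon 9: CCU Pro / CCC Pro — synonymous.
Codon 10: GGA Gly / GGA Gly — identical.
Nonsynonymous differences: 0 → same protein.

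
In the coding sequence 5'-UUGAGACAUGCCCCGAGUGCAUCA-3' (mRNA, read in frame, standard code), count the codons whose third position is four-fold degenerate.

4

Codon 1 UUG (Leu): third position 2-fold.
Codon 2 AGA (Arg): third position 2-fold.
Codon 3 CAU (His): third position 2-fold.
Codon 4 GCC (Ala): third position 4-fold.
Codon 5 CCG (Pro): third position 4-fold.
Codon 6 AGU (Ser): third position 2-fold.
Codon 7 GCA (Ala): third position 4-fold.
Codon 8 UCA (Ser): third position 4-fold.
Four-fold degenerate third positions: 4.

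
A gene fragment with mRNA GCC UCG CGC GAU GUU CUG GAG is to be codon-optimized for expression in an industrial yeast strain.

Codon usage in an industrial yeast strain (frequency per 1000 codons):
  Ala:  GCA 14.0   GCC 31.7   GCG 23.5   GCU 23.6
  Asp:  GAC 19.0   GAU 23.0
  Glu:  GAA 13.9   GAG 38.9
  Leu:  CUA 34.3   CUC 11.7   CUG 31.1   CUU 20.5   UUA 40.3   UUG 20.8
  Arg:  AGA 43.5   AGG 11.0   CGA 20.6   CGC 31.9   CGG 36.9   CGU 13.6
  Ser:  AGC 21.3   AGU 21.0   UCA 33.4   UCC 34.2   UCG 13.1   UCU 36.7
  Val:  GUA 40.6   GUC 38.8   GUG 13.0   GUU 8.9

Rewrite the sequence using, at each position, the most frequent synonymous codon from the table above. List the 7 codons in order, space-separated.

GCC UCU AGA GAU GUA UUA GAG

Codon 1 (Ala): best is GCC at 31.7.
Codon 2 (Ser): best is UCU at 36.7.
Codon 3 (Arg): best is AGA at 43.5.
Codon 4 (Asp): best is GAU at 23.0.
Codon 5 (Val): best is GUA at 40.6.
Codon 6 (Leu): best is UUA at 40.3.
Codon 7 (Glu): best is GAG at 38.9.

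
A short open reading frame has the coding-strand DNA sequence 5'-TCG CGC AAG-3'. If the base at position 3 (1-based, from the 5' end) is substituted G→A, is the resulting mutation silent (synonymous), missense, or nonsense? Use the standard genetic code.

silent

Position 3 falls in codon 1: TCG → Ser.
After the substitution the codon is TCA → Ser.
Both encode Ser, so the change is synonymous.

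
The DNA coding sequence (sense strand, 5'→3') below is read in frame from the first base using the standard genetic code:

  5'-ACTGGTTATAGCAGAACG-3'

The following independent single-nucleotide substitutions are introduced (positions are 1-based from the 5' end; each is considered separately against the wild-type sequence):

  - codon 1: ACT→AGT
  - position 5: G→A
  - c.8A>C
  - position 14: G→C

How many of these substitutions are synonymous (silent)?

Codon 1: ACT (Thr) → AGT (Ser) — missense.
Codon 2: GGT (Gly) → GAT (Asp) — missense.
Codon 3: TAT (Tyr) → TCT (Ser) — missense.
Codon 5: AGA (Arg) → ACA (Thr) — missense.
Synonymous: 0 of 4.

0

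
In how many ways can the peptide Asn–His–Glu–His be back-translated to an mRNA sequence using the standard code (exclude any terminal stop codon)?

16

Asn: 2 codons.
His: 2 codons.
Glu: 2 codons.
His: 2 codons.
2 × 2 × 2 × 2 = 16.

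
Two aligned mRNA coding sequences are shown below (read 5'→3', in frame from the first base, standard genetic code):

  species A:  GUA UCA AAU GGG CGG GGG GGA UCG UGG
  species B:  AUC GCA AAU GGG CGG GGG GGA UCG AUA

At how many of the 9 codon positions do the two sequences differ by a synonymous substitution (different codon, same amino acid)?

Codon 1: GUA Val / AUC Ile — nonsynonymous.
Codon 2: UCA Ser / GCA Ala — nonsynonymous.
Codon 3: AAU Asn / AAU Asn — identical.
Codon 4: GGG Gly / GGG Gly — identical.
Codon 5: CGG Arg / CGG Arg — identical.
Codon 6: GGG Gly / GGG Gly — identical.
Codon 7: GGA Gly / GGA Gly — identical.
Codon 8: UCG Ser / UCG Ser — identical.
Codon 9: UGG Trp / AUA Ile — nonsynonymous.
Synonymous differences: 0.

0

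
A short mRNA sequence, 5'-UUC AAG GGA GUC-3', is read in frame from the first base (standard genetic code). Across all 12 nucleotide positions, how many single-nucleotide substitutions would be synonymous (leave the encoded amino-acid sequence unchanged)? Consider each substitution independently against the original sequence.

8

Codon 1 (UUC, Phe): 1 synonymous substitution.
Codon 2 (AAG, Lys): 1 synonymous substitution.
Codon 3 (GGA, Gly): 3 synonymous substitutions.
Codon 4 (GUC, Val): 3 synonymous substitutions.
Total: 1 + 1 + 3 + 3 = 8.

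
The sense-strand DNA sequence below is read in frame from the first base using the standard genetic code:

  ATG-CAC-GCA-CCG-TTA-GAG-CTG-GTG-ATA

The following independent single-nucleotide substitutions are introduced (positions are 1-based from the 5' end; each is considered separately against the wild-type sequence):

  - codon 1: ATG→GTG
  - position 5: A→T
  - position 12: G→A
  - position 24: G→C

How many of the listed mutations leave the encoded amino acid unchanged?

2

Codon 1: ATG (Met) → GTG (Val) — missense.
Codon 2: CAC (His) → CTC (Leu) — missense.
Codon 4: CCG (Pro) → CCA (Pro) — synonymous.
Codon 8: GTG (Val) → GTC (Val) — synonymous.
Synonymous: 2 of 4.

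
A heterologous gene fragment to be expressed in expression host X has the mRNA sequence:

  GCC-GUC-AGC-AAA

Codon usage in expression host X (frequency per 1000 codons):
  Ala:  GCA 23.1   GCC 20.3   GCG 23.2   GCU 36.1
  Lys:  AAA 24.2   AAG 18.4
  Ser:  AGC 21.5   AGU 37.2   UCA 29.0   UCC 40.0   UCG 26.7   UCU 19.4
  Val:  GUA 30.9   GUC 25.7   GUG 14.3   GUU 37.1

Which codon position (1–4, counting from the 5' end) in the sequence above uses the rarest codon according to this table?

1

Codon 1 GCC (Ala): 20.3 per 1000.
Codon 2 GUC (Val): 25.7 per 1000.
Codon 3 AGC (Ser): 21.5 per 1000.
Codon 4 AAA (Lys): 24.2 per 1000.
Lowest frequency is 20.3 at codon 1.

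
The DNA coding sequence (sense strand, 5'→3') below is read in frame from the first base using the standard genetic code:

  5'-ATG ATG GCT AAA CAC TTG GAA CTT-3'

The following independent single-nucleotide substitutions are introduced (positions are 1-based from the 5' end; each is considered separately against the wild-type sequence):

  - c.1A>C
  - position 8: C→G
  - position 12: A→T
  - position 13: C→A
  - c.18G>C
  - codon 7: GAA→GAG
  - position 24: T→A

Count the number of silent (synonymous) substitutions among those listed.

Codon 1: ATG (Met) → CTG (Leu) — missense.
Codon 3: GCT (Ala) → GGT (Gly) — missense.
Codon 4: AAA (Lys) → AAT (Asn) — missense.
Codon 5: CAC (His) → AAC (Asn) — missense.
Codon 6: TTG (Leu) → TTC (Phe) — missense.
Codon 7: GAA (Glu) → GAG (Glu) — synonymous.
Codon 8: CTT (Leu) → CTA (Leu) — synonymous.
Synonymous: 2 of 7.

2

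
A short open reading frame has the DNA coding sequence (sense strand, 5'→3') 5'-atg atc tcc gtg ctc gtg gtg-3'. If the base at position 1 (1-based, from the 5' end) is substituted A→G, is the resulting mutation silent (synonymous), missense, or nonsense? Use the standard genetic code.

Position 1 falls in codon 1: ATG → Met.
After the substitution the codon is GTG → Val.
Met ≠ Val, so this is a missense mutation.

missense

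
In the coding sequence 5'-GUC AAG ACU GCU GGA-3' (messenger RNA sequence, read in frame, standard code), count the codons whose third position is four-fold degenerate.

Codon 1 GUC (Val): third position 4-fold.
Codon 2 AAG (Lys): third position 2-fold.
Codon 3 ACU (Thr): third position 4-fold.
Codon 4 GCU (Ala): third position 4-fold.
Codon 5 GGA (Gly): third position 4-fold.
Four-fold degenerate third positions: 4.

4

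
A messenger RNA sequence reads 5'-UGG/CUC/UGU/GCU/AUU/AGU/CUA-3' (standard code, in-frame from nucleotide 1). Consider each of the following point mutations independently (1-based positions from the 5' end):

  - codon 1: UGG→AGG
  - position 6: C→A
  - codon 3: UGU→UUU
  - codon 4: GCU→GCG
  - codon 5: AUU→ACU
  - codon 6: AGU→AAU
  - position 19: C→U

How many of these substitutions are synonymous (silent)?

Codon 1: UGG (Trp) → AGG (Arg) — missense.
Codon 2: CUC (Leu) → CUA (Leu) — synonymous.
Codon 3: UGU (Cys) → UUU (Phe) — missense.
Codon 4: GCU (Ala) → GCG (Ala) — synonymous.
Codon 5: AUU (Ile) → ACU (Thr) — missense.
Codon 6: AGU (Ser) → AAU (Asn) — missense.
Codon 7: CUA (Leu) → UUA (Leu) — synonymous.
Synonymous: 3 of 7.

3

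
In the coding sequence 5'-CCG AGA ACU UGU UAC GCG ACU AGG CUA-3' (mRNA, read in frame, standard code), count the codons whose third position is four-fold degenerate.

5

Codon 1 CCG (Pro): third position 4-fold.
Codon 2 AGA (Arg): third position 2-fold.
Codon 3 ACU (Thr): third position 4-fold.
Codon 4 UGU (Cys): third position 2-fold.
Codon 5 UAC (Tyr): third position 2-fold.
Codon 6 GCG (Ala): third position 4-fold.
Codon 7 ACU (Thr): third position 4-fold.
Codon 8 AGG (Arg): third position 2-fold.
Codon 9 CUA (Leu): third position 4-fold.
Four-fold degenerate third positions: 5.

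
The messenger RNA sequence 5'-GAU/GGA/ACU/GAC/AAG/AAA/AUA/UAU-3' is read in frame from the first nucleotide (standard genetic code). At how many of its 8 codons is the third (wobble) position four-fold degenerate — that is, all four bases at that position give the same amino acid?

Codon 1 GAU (Asp): third position 2-fold.
Codon 2 GGA (Gly): third position 4-fold.
Codon 3 ACU (Thr): third position 4-fold.
Codon 4 GAC (Asp): third position 2-fold.
Codon 5 AAG (Lys): third position 2-fold.
Codon 6 AAA (Lys): third position 2-fold.
Codon 7 AUA (Ile): third position 3-fold.
Codon 8 UAU (Tyr): third position 2-fold.
Four-fold degenerate third positions: 2.

2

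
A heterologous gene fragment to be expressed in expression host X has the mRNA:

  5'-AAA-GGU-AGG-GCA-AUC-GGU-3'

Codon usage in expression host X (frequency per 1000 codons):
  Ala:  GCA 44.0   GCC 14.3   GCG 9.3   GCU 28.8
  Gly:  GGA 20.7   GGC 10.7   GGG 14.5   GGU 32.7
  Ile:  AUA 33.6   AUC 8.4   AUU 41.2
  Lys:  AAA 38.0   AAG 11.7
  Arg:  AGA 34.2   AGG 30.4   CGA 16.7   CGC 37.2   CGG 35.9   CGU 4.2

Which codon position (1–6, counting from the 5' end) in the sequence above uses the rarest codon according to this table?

Codon 1 AAA (Lys): 38.0 per 1000.
Codon 2 GGU (Gly): 32.7 per 1000.
Codon 3 AGG (Arg): 30.4 per 1000.
Codon 4 GCA (Ala): 44.0 per 1000.
Codon 5 AUC (Ile): 8.4 per 1000.
Codon 6 GGU (Gly): 32.7 per 1000.
Lowest frequency is 8.4 at codon 5.

5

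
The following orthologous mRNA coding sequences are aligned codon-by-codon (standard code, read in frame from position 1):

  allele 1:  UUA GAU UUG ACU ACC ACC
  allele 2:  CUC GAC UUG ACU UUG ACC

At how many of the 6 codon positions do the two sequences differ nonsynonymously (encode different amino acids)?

Codon 1: UUA Leu / CUC Leu — synonymous.
Codon 2: GAU Asp / GAC Asp — synonymous.
Codon 3: UUG Leu / UUG Leu — identical.
Codon 4: ACU Thr / ACU Thr — identical.
Codon 5: ACC Thr / UUG Leu — nonsynonymous.
Codon 6: ACC Thr / ACC Thr — identical.
Nonsynonymous differences: 1.

1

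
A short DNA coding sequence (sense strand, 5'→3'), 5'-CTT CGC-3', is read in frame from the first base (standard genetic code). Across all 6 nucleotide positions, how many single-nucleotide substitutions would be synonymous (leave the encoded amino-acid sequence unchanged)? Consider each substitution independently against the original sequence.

Codon 1 (CTT, Leu): 3 synonymous substitutions.
Codon 2 (CGC, Arg): 3 synonymous substitutions.
Total: 3 + 3 = 6.

6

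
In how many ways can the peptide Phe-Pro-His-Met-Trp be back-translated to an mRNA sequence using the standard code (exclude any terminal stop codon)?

Phe: 2 codons.
Pro: 4 codons.
His: 2 codons.
Met: 1 codon.
Trp: 1 codon.
2 × 4 × 2 × 1 × 1 = 16.

16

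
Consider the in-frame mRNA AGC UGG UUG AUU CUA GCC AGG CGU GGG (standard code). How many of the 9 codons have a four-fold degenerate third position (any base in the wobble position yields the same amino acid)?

Codon 1 AGC (Ser): third position 2-fold.
Codon 2 UGG (Trp): third position 1-fold.
Codon 3 UUG (Leu): third position 2-fold.
Codon 4 AUU (Ile): third position 3-fold.
Codon 5 CUA (Leu): third position 4-fold.
Codon 6 GCC (Ala): third position 4-fold.
Codon 7 AGG (Arg): third position 2-fold.
Codon 8 CGU (Arg): third position 4-fold.
Codon 9 GGG (Gly): third position 4-fold.
Four-fold degenerate third positions: 4.

4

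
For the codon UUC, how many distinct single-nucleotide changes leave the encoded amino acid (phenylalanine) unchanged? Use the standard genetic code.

1

Position 1: none → 0 synonymous.
Position 2: none → 0 synonymous.
Position 3: UUU → 1 synonymous.
Total: 0 + 0 + 1 = 1.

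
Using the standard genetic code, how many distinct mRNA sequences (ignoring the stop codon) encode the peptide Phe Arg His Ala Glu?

192

Phe: 2 codons.
Arg: 6 codons.
His: 2 codons.
Ala: 4 codons.
Glu: 2 codons.
2 × 6 × 2 × 4 × 2 = 192.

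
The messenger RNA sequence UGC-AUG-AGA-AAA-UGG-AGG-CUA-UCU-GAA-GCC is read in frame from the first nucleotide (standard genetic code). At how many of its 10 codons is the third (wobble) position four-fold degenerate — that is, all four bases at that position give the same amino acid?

Codon 1 UGC (Cys): third position 2-fold.
Codon 2 AUG (Met): third position 1-fold.
Codon 3 AGA (Arg): third position 2-fold.
Codon 4 AAA (Lys): third position 2-fold.
Codon 5 UGG (Trp): third position 1-fold.
Codon 6 AGG (Arg): third position 2-fold.
Codon 7 CUA (Leu): third position 4-fold.
Codon 8 UCU (Ser): third position 4-fold.
Codon 9 GAA (Glu): third position 2-fold.
Codon 10 GCC (Ala): third position 4-fold.
Four-fold degenerate third positions: 3.

3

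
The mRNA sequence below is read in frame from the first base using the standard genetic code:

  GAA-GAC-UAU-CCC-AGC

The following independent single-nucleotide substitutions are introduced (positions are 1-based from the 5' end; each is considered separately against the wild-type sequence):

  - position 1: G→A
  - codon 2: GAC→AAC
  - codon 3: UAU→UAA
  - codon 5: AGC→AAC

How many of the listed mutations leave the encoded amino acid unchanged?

0

Codon 1: GAA (Glu) → AAA (Lys) — missense.
Codon 2: GAC (Asp) → AAC (Asn) — missense.
Codon 3: UAU (Tyr) → UAA (Stop) — nonsense.
Codon 5: AGC (Ser) → AAC (Asn) — missense.
Synonymous: 0 of 4.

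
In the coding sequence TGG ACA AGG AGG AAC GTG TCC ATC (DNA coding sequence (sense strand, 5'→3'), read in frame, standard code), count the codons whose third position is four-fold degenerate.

3

Codon 1 TGG (Trp): third position 1-fold.
Codon 2 ACA (Thr): third position 4-fold.
Codon 3 AGG (Arg): third position 2-fold.
Codon 4 AGG (Arg): third position 2-fold.
Codon 5 AAC (Asn): third position 2-fold.
Codon 6 GTG (Val): third position 4-fold.
Codon 7 TCC (Ser): third position 4-fold.
Codon 8 ATC (Ile): third position 3-fold.
Four-fold degenerate third positions: 3.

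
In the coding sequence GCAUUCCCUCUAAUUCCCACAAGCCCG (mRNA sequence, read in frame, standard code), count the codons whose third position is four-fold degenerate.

Codon 1 GCA (Ala): third position 4-fold.
Codon 2 UUC (Phe): third position 2-fold.
Codon 3 CCU (Pro): third position 4-fold.
Codon 4 CUA (Leu): third position 4-fold.
Codon 5 AUU (Ile): third position 3-fold.
Codon 6 CCC (Pro): third position 4-fold.
Codon 7 ACA (Thr): third position 4-fold.
Codon 8 AGC (Ser): third position 2-fold.
Codon 9 CCG (Pro): third position 4-fold.
Four-fold degenerate third positions: 6.

6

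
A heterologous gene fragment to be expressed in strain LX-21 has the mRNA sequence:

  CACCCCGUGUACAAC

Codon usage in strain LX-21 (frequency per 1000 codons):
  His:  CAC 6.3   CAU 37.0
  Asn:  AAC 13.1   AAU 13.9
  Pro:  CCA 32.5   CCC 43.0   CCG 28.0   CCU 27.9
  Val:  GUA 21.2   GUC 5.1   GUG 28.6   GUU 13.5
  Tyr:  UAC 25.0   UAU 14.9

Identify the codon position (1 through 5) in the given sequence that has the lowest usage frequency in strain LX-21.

Codon 1 CAC (His): 6.3 per 1000.
Codon 2 CCC (Pro): 43.0 per 1000.
Codon 3 GUG (Val): 28.6 per 1000.
Codon 4 UAC (Tyr): 25.0 per 1000.
Codon 5 AAC (Asn): 13.1 per 1000.
Lowest frequency is 6.3 at codon 1.

1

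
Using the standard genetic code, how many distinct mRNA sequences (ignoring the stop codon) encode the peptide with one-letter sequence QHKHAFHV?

1024

Gln: 2 codons.
His: 2 codons.
Lys: 2 codons.
His: 2 codons.
Ala: 4 codons.
Phe: 2 codons.
His: 2 codons.
Val: 4 codons.
2 × 2 × 2 × 2 × 4 × 2 × 2 × 4 = 1024.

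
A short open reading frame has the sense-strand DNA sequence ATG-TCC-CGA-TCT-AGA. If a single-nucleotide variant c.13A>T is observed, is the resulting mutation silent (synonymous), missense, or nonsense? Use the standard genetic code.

nonsense

Position 13 falls in codon 5: AGA → Arg.
After the substitution the codon is TGA → Stop.
The new codon is a stop codon, so this is a nonsense mutation.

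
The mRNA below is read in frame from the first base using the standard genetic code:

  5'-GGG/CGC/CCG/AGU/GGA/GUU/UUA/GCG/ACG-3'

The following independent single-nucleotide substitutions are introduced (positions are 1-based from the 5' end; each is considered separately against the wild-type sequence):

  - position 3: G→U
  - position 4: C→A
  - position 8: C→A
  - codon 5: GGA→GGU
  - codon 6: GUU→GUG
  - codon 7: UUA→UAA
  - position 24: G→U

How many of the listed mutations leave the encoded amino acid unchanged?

4

Codon 1: GGG (Gly) → GGU (Gly) — synonymous.
Codon 2: CGC (Arg) → AGC (Ser) — missense.
Codon 3: CCG (Pro) → CAG (Gln) — missense.
Codon 5: GGA (Gly) → GGU (Gly) — synonymous.
Codon 6: GUU (Val) → GUG (Val) — synonymous.
Codon 7: UUA (Leu) → UAA (Stop) — nonsense.
Codon 8: GCG (Ala) → GCU (Ala) — synonymous.
Synonymous: 4 of 7.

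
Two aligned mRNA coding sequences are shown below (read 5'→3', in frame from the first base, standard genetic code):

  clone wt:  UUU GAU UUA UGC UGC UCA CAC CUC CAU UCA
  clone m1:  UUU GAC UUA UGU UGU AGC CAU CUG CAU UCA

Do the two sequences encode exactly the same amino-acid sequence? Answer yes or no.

Codon 1: UUU Phe / UUU Phe — identical.
Codon 2: GAU Asp / GAC Asp — synonymous.
Codon 3: UUA Leu / UUA Leu — identical.
Codon 4: UGC Cys / UGU Cys — synonymous.
Codon 5: UGC Cys / UGU Cys — synonymous.
Codon 6: UCA Ser / AGC Ser — synonymous.
Codon 7: CAC His / CAU His — synonymous.
Codon 8: CUC Leu / CUG Leu — synonymous.
Codon 9: CAU His / CAU His — identical.
Codon 10: UCA Ser / UCA Ser — identical.
Nonsynonymous differences: 0 → same protein.

yes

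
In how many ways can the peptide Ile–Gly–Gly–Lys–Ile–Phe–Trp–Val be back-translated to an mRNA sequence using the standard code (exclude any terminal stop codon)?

2304

Ile: 3 codons.
Gly: 4 codons.
Gly: 4 codons.
Lys: 2 codons.
Ile: 3 codons.
Phe: 2 codons.
Trp: 1 codon.
Val: 4 codons.
3 × 4 × 4 × 2 × 3 × 2 × 1 × 4 = 2304.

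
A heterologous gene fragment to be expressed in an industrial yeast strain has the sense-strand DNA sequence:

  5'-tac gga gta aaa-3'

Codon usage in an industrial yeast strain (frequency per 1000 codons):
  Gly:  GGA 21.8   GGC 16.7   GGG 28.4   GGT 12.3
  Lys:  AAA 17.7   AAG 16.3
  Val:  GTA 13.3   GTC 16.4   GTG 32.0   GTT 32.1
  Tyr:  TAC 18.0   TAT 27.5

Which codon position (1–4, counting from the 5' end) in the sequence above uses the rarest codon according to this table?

Codon 1 TAC (Tyr): 18.0 per 1000.
Codon 2 GGA (Gly): 21.8 per 1000.
Codon 3 GTA (Val): 13.3 per 1000.
Codon 4 AAA (Lys): 17.7 per 1000.
Lowest frequency is 13.3 at codon 3.

3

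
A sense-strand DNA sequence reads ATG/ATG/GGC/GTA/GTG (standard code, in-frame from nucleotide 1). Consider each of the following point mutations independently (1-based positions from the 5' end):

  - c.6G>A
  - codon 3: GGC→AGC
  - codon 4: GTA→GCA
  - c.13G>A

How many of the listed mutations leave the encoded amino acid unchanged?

0

Codon 2: ATG (Met) → ATA (Ile) — missense.
Codon 3: GGC (Gly) → AGC (Ser) — missense.
Codon 4: GTA (Val) → GCA (Ala) — missense.
Codon 5: GTG (Val) → ATG (Met) — missense.
Synonymous: 0 of 4.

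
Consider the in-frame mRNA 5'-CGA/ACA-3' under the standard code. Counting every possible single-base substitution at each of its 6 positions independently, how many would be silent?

Codon 1 (CGA, Arg): 4 synonymous substitutions.
Codon 2 (ACA, Thr): 3 synonymous substitutions.
Total: 4 + 3 = 7.

7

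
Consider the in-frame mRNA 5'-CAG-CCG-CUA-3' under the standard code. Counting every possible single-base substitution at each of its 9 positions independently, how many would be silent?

Codon 1 (CAG, Gln): 1 synonymous substitution.
Codon 2 (CCG, Pro): 3 synonymous substitutions.
Codon 3 (CUA, Leu): 4 synonymous substitutions.
Total: 1 + 3 + 4 = 8.

8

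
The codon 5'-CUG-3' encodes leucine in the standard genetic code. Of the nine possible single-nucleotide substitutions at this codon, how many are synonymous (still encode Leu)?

4

Position 1: UUG → 1 synonymous.
Position 2: none → 0 synonymous.
Position 3: CUU, CUC, CUA → 3 synonymous.
Total: 1 + 0 + 3 = 4.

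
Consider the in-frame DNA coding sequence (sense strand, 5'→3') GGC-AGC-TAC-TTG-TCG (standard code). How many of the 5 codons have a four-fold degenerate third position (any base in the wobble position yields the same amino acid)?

2

Codon 1 GGC (Gly): third position 4-fold.
Codon 2 AGC (Ser): third position 2-fold.
Codon 3 TAC (Tyr): third position 2-fold.
Codon 4 TTG (Leu): third position 2-fold.
Codon 5 TCG (Ser): third position 4-fold.
Four-fold degenerate third positions: 2.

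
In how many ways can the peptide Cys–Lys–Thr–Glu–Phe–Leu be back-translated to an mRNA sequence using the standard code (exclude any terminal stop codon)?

Cys: 2 codons.
Lys: 2 codons.
Thr: 4 codons.
Glu: 2 codons.
Phe: 2 codons.
Leu: 6 codons.
2 × 2 × 4 × 2 × 2 × 6 = 384.

384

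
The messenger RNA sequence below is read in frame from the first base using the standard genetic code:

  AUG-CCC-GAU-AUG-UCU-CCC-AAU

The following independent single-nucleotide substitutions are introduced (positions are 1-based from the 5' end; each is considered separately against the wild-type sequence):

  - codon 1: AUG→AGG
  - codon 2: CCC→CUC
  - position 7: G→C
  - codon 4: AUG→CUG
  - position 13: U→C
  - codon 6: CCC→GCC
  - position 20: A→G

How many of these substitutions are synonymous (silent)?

0

Codon 1: AUG (Met) → AGG (Arg) — missense.
Codon 2: CCC (Pro) → CUC (Leu) — missense.
Codon 3: GAU (Asp) → CAU (His) — missense.
Codon 4: AUG (Met) → CUG (Leu) — missense.
Codon 5: UCU (Ser) → CCU (Pro) — missense.
Codon 6: CCC (Pro) → GCC (Ala) — missense.
Codon 7: AAU (Asn) → AGU (Ser) — missense.
Synonymous: 0 of 7.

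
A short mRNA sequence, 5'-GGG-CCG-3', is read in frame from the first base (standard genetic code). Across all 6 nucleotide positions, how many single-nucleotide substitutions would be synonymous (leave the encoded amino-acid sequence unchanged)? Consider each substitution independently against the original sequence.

6

Codon 1 (GGG, Gly): 3 synonymous substitutions.
Codon 2 (CCG, Pro): 3 synonymous substitutions.
Total: 3 + 3 = 6.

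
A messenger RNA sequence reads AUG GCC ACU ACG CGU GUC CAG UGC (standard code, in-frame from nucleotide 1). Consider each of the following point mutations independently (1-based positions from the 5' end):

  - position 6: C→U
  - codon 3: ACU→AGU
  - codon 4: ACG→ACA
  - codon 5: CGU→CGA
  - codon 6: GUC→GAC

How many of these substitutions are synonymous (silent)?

3

Codon 2: GCC (Ala) → GCU (Ala) — synonymous.
Codon 3: ACU (Thr) → AGU (Ser) — missense.
Codon 4: ACG (Thr) → ACA (Thr) — synonymous.
Codon 5: CGU (Arg) → CGA (Arg) — synonymous.
Codon 6: GUC (Val) → GAC (Asp) — missense.
Synonymous: 3 of 5.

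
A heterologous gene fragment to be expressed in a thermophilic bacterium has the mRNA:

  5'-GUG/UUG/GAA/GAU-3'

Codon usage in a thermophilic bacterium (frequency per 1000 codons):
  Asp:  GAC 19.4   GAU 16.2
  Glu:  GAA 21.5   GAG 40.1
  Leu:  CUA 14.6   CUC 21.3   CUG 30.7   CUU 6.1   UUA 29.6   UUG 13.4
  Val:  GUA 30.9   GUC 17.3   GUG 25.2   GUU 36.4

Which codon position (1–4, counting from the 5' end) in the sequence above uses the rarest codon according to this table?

Codon 1 GUG (Val): 25.2 per 1000.
Codon 2 UUG (Leu): 13.4 per 1000.
Codon 3 GAA (Glu): 21.5 per 1000.
Codon 4 GAU (Asp): 16.2 per 1000.
Lowest frequency is 13.4 at codon 2.

2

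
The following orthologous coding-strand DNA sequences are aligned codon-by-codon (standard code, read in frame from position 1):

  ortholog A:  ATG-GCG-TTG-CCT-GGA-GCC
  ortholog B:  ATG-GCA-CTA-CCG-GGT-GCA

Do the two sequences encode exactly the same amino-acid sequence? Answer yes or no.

Codon 1: ATG Met / ATG Met — identical.
Codon 2: GCG Ala / GCA Ala — synonymous.
Codon 3: TTG Leu / CTA Leu — synonymous.
Codon 4: CCT Pro / CCG Pro — synonymous.
Codon 5: GGA Gly / GGT Gly — synonymous.
Codon 6: GCC Ala / GCA Ala — synonymous.
Nonsynonymous differences: 0 → same protein.

yes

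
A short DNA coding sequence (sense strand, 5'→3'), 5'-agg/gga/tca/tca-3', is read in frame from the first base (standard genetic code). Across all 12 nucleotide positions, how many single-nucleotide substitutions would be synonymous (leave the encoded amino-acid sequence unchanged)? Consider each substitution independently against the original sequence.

11

Codon 1 (AGG, Arg): 2 synonymous substitutions.
Codon 2 (GGA, Gly): 3 synonymous substitutions.
Codon 3 (TCA, Ser): 3 synonymous substitutions.
Codon 4 (TCA, Ser): 3 synonymous substitutions.
Total: 2 + 3 + 3 + 3 = 11.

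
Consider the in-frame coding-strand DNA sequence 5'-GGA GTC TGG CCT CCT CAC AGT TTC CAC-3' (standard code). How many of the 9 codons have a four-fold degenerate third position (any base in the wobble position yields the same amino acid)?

Codon 1 GGA (Gly): third position 4-fold.
Codon 2 GTC (Val): third position 4-fold.
Codon 3 TGG (Trp): third position 1-fold.
Codon 4 CCT (Pro): third position 4-fold.
Codon 5 CCT (Pro): third position 4-fold.
Codon 6 CAC (His): third position 2-fold.
Codon 7 AGT (Ser): third position 2-fold.
Codon 8 TTC (Phe): third position 2-fold.
Codon 9 CAC (His): third position 2-fold.
Four-fold degenerate third positions: 4.

4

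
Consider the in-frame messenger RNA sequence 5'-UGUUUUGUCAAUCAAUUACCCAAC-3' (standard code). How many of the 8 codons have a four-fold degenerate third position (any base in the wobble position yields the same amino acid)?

2

Codon 1 UGU (Cys): third position 2-fold.
Codon 2 UUU (Phe): third position 2-fold.
Codon 3 GUC (Val): third position 4-fold.
Codon 4 AAU (Asn): third position 2-fold.
Codon 5 CAA (Gln): third position 2-fold.
Codon 6 UUA (Leu): third position 2-fold.
Codon 7 CCC (Pro): third position 4-fold.
Codon 8 AAC (Asn): third position 2-fold.
Four-fold degenerate third positions: 2.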